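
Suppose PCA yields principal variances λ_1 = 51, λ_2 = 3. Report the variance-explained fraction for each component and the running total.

Step 1 — total variance = trace(Sigma) = Σ λ_i = 51 + 3 = 54.

Step 2 — fraction explained by component i = λ_i / Σ λ:
  PC1: 51/54 = 0.9444
  PC2: 3/54 = 0.0556

Step 3 — cumulative fraction after k components = (λ_1 + ... + λ_k) / Σ λ:
  k = 1: 51/54 = 0.9444
  k = 2: (51 + 3)/54 = 54/54 = 1

Summary (fraction, with percent):

explained: PC1 0.9444 (94.44%), PC2 0.0556 (5.56%);  cumulative: 0.9444, 1


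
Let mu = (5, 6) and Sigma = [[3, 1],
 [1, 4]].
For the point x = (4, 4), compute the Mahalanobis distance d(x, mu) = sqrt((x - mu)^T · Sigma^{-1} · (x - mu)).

Step 1 — centre the observation: (x - mu) = (-1, -2).

Step 2 — invert Sigma. det(Sigma) = 3·4 - (1)² = 11.
  Sigma^{-1} = (1/det) · [[d, -b], [-b, a]] = [[0.3636, -0.0909],
 [-0.0909, 0.2727]].

Step 3 — form the quadratic (x - mu)^T · Sigma^{-1} · (x - mu):
  Sigma^{-1} · (x - mu) = (-0.1818, -0.4545).
  (x - mu)^T · [Sigma^{-1} · (x - mu)] = (-1)·(-0.1818) + (-2)·(-0.4545) = 1.0909.

Step 4 — take square root: d = √(1.0909) ≈ 1.0445.

d(x, mu) = √(1.0909) ≈ 1.0445


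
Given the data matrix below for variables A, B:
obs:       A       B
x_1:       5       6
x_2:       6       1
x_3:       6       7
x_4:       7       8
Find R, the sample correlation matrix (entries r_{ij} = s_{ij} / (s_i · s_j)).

Step 1 — column means:
  mean(A) = (5 + 6 + 6 + 7) / 4 = 24/4 = 6
  mean(B) = (6 + 1 + 7 + 8) / 4 = 22/4 = 5.5

Step 2 — sample variances and covariances s[i,j] = (1/(n-1)) · Σ_k (x_{k,i} - mean_i) · (x_{k,j} - mean_j), with n-1 = 3:
  s[A,A] = ((-1)·(-1) + (0)·(0) + (0)·(0) + (1)·(1)) / 3 = 2/3 = 0.6667
  s[A,B] = ((-1)·(0.5) + (0)·(-4.5) + (0)·(1.5) + (1)·(2.5)) / 3 = 2/3 = 0.6667
  s[B,B] = ((0.5)·(0.5) + (-4.5)·(-4.5) + (1.5)·(1.5) + (2.5)·(2.5)) / 3 = 29/3 = 9.6667
  Sample standard deviations s_i = √(s[i,i]):
  s(A) = √(0.6667) = 0.8165
  s(B) = √(9.6667) = 3.1091

Step 3 — r_{ij} = s_{ij} / (s_i · s_j):
  r[A,A] = 1 (diagonal).
  r[A,B] = 0.6667 / (0.8165 · 3.1091) = 0.6667 / 2.5386 = 0.2626
  r[B,B] = 1 (diagonal).

R is symmetric with unit diagonal. Assembling:

R = [[1, 0.2626],
 [0.2626, 1]]


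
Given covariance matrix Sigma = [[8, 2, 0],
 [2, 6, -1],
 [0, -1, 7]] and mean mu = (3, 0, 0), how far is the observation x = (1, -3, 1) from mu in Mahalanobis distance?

Step 1 — centre the observation: (x - mu) = (-2, -3, 1).

Step 2 — invert Sigma (cofactor / det for 3×3, or solve directly):
  Sigma^{-1} = [[0.1367, -0.0467, -0.0067],
 [-0.0467, 0.1867, 0.0267],
 [-0.0067, 0.0267, 0.1467]].

Step 3 — form the quadratic (x - mu)^T · Sigma^{-1} · (x - mu):
  Sigma^{-1} · (x - mu) = (-0.14, -0.44, 0.08).
  (x - mu)^T · [Sigma^{-1} · (x - mu)] = (-2)·(-0.14) + (-3)·(-0.44) + (1)·(0.08) = 1.68.

Step 4 — take square root: d = √(1.68) ≈ 1.2961.

d(x, mu) = √(1.68) ≈ 1.2961


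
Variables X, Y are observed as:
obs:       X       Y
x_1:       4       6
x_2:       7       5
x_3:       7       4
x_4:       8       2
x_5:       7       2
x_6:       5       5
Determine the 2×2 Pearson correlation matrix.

Step 1 — column means:
  mean(X) = (4 + 7 + 7 + 8 + 7 + 5) / 6 = 38/6 = 6.3333
  mean(Y) = (6 + 5 + 4 + 2 + 2 + 5) / 6 = 24/6 = 4

Step 2 — sample variances and covariances s[i,j] = (1/(n-1)) · Σ_k (x_{k,i} - mean_i) · (x_{k,j} - mean_j), with n-1 = 5:
  s[X,X] = ((-2.3333)·(-2.3333) + (0.6667)·(0.6667) + (0.6667)·(0.6667) + (1.6667)·(1.6667) + (0.6667)·(0.6667) + (-1.3333)·(-1.3333)) / 5 = 11.3333/5 = 2.2667
  s[X,Y] = ((-2.3333)·(2) + (0.6667)·(1) + (0.6667)·(0) + (1.6667)·(-2) + (0.6667)·(-2) + (-1.3333)·(1)) / 5 = -10/5 = -2
  s[Y,Y] = ((2)·(2) + (1)·(1) + (0)·(0) + (-2)·(-2) + (-2)·(-2) + (1)·(1)) / 5 = 14/5 = 2.8
  Sample standard deviations s_i = √(s[i,i]):
  s(X) = √(2.2667) = 1.5055
  s(Y) = √(2.8) = 1.6733

Step 3 — r_{ij} = s_{ij} / (s_i · s_j):
  r[X,X] = 1 (diagonal).
  r[X,Y] = -2 / (1.5055 · 1.6733) = -2 / 2.5193 = -0.7939
  r[Y,Y] = 1 (diagonal).

R is symmetric with unit diagonal. Assembling:

R = [[1, -0.7939],
 [-0.7939, 1]]


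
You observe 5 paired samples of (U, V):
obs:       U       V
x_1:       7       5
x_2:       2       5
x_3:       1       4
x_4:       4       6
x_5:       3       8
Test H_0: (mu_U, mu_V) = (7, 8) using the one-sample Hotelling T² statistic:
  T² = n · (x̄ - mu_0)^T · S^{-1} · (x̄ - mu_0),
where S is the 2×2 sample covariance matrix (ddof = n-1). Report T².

Step 1 — sample mean vector:
  mean(U) = (7 + 2 + 1 + 4 + 3) / 5 = 17/5 = 3.4
  mean(V) = (5 + 5 + 4 + 6 + 8) / 5 = 28/5 = 5.6
  x̄ = (3.4, 5.6),  deviation x̄ - mu_0 = (3.4, 5.6) - (7, 8) = (-3.6, -2.4).

Step 2 — sample covariance matrix, S[i,j] = (1/(n-1)) · Σ_k (x_{k,i} - mean_i) · (x_{k,j} - mean_j), divisor n-1 = 4:
  S[U,U] = ((3.6)·(3.6) + (-1.4)·(-1.4) + (-2.4)·(-2.4) + (0.6)·(0.6) + (-0.4)·(-0.4)) / 4 = 21.2/4 = 5.3
  S[U,V] = ((3.6)·(-0.6) + (-1.4)·(-0.6) + (-2.4)·(-1.6) + (0.6)·(0.4) + (-0.4)·(2.4)) / 4 = 1.8/4 = 0.45
  S[V,V] = ((-0.6)·(-0.6) + (-0.6)·(-0.6) + (-1.6)·(-1.6) + (0.4)·(0.4) + (2.4)·(2.4)) / 4 = 9.2/4 = 2.3
  S = [[5.3, 0.45],
 [0.45, 2.3]].

Step 3 — invert S. det(S) = 5.3·2.3 - (0.45)² = 11.9875.
  S^{-1} = (1/det) · [[d, -b], [-b, a]] = [[0.1919, -0.0375],
 [-0.0375, 0.4421]].

Step 4 — quadratic form (x̄ - mu_0)^T · S^{-1} · (x̄ - mu_0):
  S^{-1} · (x̄ - mu_0) = (-0.6006, -0.926),
  (x̄ - mu_0)^T · [...] = (-3.6)·(-0.6006) + (-2.4)·(-0.926) = 4.3846.

Step 5 — scale by n: T² = 5 · 4.3846 = 21.9228.

T² ≈ 21.9228


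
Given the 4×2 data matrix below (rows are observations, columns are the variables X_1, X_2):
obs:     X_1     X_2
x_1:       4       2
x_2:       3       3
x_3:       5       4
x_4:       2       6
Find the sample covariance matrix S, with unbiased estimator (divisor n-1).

Step 1 — column means:
  mean(X_1) = (4 + 3 + 5 + 2) / 4 = 14/4 = 3.5
  mean(X_2) = (2 + 3 + 4 + 6) / 4 = 15/4 = 3.75

Step 2 — sample covariance S[i,j] = (1/(n-1)) · Σ_k (x_{k,i} - mean_i) · (x_{k,j} - mean_j), with n-1 = 3.
  S[X_1,X_1] = ((0.5)·(0.5) + (-0.5)·(-0.5) + (1.5)·(1.5) + (-1.5)·(-1.5)) / 3 = 5/3 = 1.6667
  S[X_1,X_2] = ((0.5)·(-1.75) + (-0.5)·(-0.75) + (1.5)·(0.25) + (-1.5)·(2.25)) / 3 = -3.5/3 = -1.1667
  S[X_2,X_2] = ((-1.75)·(-1.75) + (-0.75)·(-0.75) + (0.25)·(0.25) + (2.25)·(2.25)) / 3 = 8.75/3 = 2.9167

S is symmetric (S[j,i] = S[i,j]). Assembling:

S = [[1.6667, -1.1667],
 [-1.1667, 2.9167]]


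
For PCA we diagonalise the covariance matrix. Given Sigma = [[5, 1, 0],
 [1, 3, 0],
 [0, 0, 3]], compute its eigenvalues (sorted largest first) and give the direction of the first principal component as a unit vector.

Step 1 — characteristic polynomial p(λ) = det(λI - Sigma) = λ³ - tr·λ² + c_1·λ - det, where tr = trace, c_1 = sum of the principal 2×2 minors, det = det(Sigma):
  tr = 5 + 3 + 3 = 11,
  c_1 = (5·3 - (1)²) + (5·3 - (0)²) + (3·3 - (0)²) = 14 + 15 + 9 = 38,
  det = 5·(3·3 - (0)²) - (1)·((1)·3 - (0)·(0)) + (0)·((1)·(0) - 3·(0)) = 5·(9) - (1)·(3) + (0)·(0) = 42.
  So p(λ) = λ³ - 11λ² + 38λ - 42.
Step 2 — look for an integer root (rational root theorem: any rational root is an integer divisor of 42). Testing λ = 3:
  p(3) = 27 - 99 + 114 - 42 = 0  ✓
  Dividing out (λ - 3): p(λ) = (λ - 3)(λ² - 8λ + 14).
Step 3 — remaining eigenvalues from the quadratic λ² - 8λ + 14 = 0:
  Δ = 8² - 4·14 = 64 - 56 = 8,  λ = (8 ± √8)/2 = (8 ± 2.8284)/2 ≈ 5.4142 or 2.5858.
  Sorted: λ_1 = 5.4142,  λ_2 = 3,  λ_3 = 2.5858  (check: sum = 11 = tr ✓).

Step 4 — unit eigenvector for λ_1 ≈ 5.4142: v spans the null space of (Sigma - λ_1 I), whose rows are
  r_1 = (-0.4142, 1, 0),  r_2 = (1, -2.4142, 0),  r_3 = (0, 0, -2.4142).
  v is orthogonal to every row, so take v ∝ r_1 × r_3 = ((1)·(-2.4142) - (0)·(0), (0)·(0) - (-0.4142)·(-2.4142), (-0.4142)·(0) - (1)·(0)) ≈ (-2.4142, -1, 0).
  Rescale (multiply by -1 so the first nonzero entry is positive): u = (2.4142, 1, 0).
  ||u|| = √((2.4142)² + (1)² + (0)²) = √(6.8284) ≈ 2.6131,  v_1 = u/||u|| ≈ (0.9239, 0.3827, 0) (||v_1|| = 1).

λ_1 = 5.4142,  λ_2 = 3,  λ_3 = 2.5858;  v_1 ≈ (0.9239, 0.3827, 0)


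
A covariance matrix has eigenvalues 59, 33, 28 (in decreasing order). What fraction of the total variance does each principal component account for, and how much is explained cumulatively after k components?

Step 1 — total variance = trace(Sigma) = Σ λ_i = 59 + 33 + 28 = 120.

Step 2 — fraction explained by component i = λ_i / Σ λ:
  PC1: 59/120 = 0.4917
  PC2: 33/120 = 0.275
  PC3: 28/120 = 0.2333

Step 3 — cumulative fraction after k components = (λ_1 + ... + λ_k) / Σ λ:
  k = 1: 59/120 = 0.4917
  k = 2: (59 + 33)/120 = 92/120 = 0.7667
  k = 3: (59 + 33 + 28)/120 = 120/120 = 1

Summary (fraction, with percent):

explained: PC1 0.4917 (49.17%), PC2 0.275 (27.5%), PC3 0.2333 (23.33%);  cumulative: 0.4917, 0.7667, 1


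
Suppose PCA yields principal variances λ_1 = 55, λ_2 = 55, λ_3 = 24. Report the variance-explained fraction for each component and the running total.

Step 1 — total variance = trace(Sigma) = Σ λ_i = 55 + 55 + 24 = 134.

Step 2 — fraction explained by component i = λ_i / Σ λ:
  PC1: 55/134 = 0.4104
  PC2: 55/134 = 0.4104
  PC3: 24/134 = 0.1791

Step 3 — cumulative fraction after k components = (λ_1 + ... + λ_k) / Σ λ:
  k = 1: 55/134 = 0.4104
  k = 2: (55 + 55)/134 = 110/134 = 0.8209
  k = 3: (55 + 55 + 24)/134 = 134/134 = 1

Summary (fraction, with percent):

explained: PC1 0.4104 (41.04%), PC2 0.4104 (41.04%), PC3 0.1791 (17.91%);  cumulative: 0.4104, 0.8209, 1


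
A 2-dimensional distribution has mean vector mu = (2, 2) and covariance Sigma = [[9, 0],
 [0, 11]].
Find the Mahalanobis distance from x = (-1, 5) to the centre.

Step 1 — centre the observation: (x - mu) = (-3, 3).

Step 2 — invert Sigma. det(Sigma) = 9·11 - (0)² = 99.
  Sigma^{-1} = (1/det) · [[d, -b], [-b, a]] = [[0.1111, 0],
 [0, 0.0909]].

Step 3 — form the quadratic (x - mu)^T · Sigma^{-1} · (x - mu):
  Sigma^{-1} · (x - mu) = (-0.3333, 0.2727).
  (x - mu)^T · [Sigma^{-1} · (x - mu)] = (-3)·(-0.3333) + (3)·(0.2727) = 1.8182.

Step 4 — take square root: d = √(1.8182) ≈ 1.3484.

d(x, mu) = √(1.8182) ≈ 1.3484


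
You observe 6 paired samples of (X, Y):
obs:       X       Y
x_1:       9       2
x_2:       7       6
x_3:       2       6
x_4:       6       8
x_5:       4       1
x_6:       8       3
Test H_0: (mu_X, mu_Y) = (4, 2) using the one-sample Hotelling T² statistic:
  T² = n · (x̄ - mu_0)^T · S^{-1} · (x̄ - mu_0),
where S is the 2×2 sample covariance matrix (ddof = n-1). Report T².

Step 1 — sample mean vector:
  mean(X) = (9 + 7 + 2 + 6 + 4 + 8) / 6 = 36/6 = 6
  mean(Y) = (2 + 6 + 6 + 8 + 1 + 3) / 6 = 26/6 = 4.3333
  x̄ = (6, 4.3333),  deviation x̄ - mu_0 = (6, 4.3333) - (4, 2) = (2, 2.3333).

Step 2 — sample covariance matrix, S[i,j] = (1/(n-1)) · Σ_k (x_{k,i} - mean_i) · (x_{k,j} - mean_j), divisor n-1 = 5:
  S[X,X] = ((3)·(3) + (1)·(1) + (-4)·(-4) + (0)·(0) + (-2)·(-2) + (2)·(2)) / 5 = 34/5 = 6.8
  S[X,Y] = ((3)·(-2.3333) + (1)·(1.6667) + (-4)·(1.6667) + (0)·(3.6667) + (-2)·(-3.3333) + (2)·(-1.3333)) / 5 = -8/5 = -1.6
  S[Y,Y] = ((-2.3333)·(-2.3333) + (1.6667)·(1.6667) + (1.6667)·(1.6667) + (3.6667)·(3.6667) + (-3.3333)·(-3.3333) + (-1.3333)·(-1.3333)) / 5 = 37.3333/5 = 7.4667
  S = [[6.8, -1.6],
 [-1.6, 7.4667]].

Step 3 — invert S. det(S) = 6.8·7.4667 - (-1.6)² = 48.2133.
  S^{-1} = (1/det) · [[d, -b], [-b, a]] = [[0.1549, 0.0332],
 [0.0332, 0.141]].

Step 4 — quadratic form (x̄ - mu_0)^T · S^{-1} · (x̄ - mu_0):
  S^{-1} · (x̄ - mu_0) = (0.3872, 0.3955),
  (x̄ - mu_0)^T · [...] = (2)·(0.3872) + (2.3333)·(0.3955) = 1.6971.

Step 5 — scale by n: T² = 6 · 1.6971 = 10.1825.

T² ≈ 10.1825


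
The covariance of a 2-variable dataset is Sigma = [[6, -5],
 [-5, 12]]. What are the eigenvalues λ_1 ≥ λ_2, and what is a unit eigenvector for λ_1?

Step 1 — characteristic polynomial of 2×2 Sigma:
  det(Sigma - λI) = λ² - trace · λ + det = 0.
  trace = 6 + 12 = 18, det = 6·12 - (-5)² = 47.
Step 2 — discriminant:
  Δ = trace² - 4·det = 324 - 188 = 136.
Step 3 — eigenvalues:
  λ = (trace ± √Δ)/2 = (18 ± 11.6619)/2,
  λ_1 = 14.831,  λ_2 = 3.169.

Step 4 — unit eigenvector for λ_1: solve (Sigma - λ_1 I)v = 0. First row:
  (6 - 14.831)·v_x + (-5)·v_y = 0, i.e. (-8.831)·v_x + (-5)·v_y = 0,
  so v ∝ (b, λ_1 - a) = (-5, 8.831); multiply by -1 so the first entry is positive: u = (5, -8.831).
  ||u|| = √((5)² + (-8.831)²) = √(102.9857) ≈ 10.1482,
  v_1 = u/||u|| ≈ (0.4927, -0.8702) (||v_1|| = 1).

λ_1 = 14.831,  λ_2 = 3.169;  v_1 ≈ (0.4927, -0.8702)


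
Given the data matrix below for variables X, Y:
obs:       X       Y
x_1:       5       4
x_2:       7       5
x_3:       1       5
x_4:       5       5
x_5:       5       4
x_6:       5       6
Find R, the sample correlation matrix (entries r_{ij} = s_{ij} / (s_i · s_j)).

Step 1 — column means:
  mean(X) = (5 + 7 + 1 + 5 + 5 + 5) / 6 = 28/6 = 4.6667
  mean(Y) = (4 + 5 + 5 + 5 + 4 + 6) / 6 = 29/6 = 4.8333

Step 2 — sample variances and covariances s[i,j] = (1/(n-1)) · Σ_k (x_{k,i} - mean_i) · (x_{k,j} - mean_j), with n-1 = 5:
  s[X,X] = ((0.3333)·(0.3333) + (2.3333)·(2.3333) + (-3.6667)·(-3.6667) + (0.3333)·(0.3333) + (0.3333)·(0.3333) + (0.3333)·(0.3333)) / 5 = 19.3333/5 = 3.8667
  s[X,Y] = ((0.3333)·(-0.8333) + (2.3333)·(0.1667) + (-3.6667)·(0.1667) + (0.3333)·(0.1667) + (0.3333)·(-0.8333) + (0.3333)·(1.1667)) / 5 = -0.3333/5 = -0.0667
  s[Y,Y] = ((-0.8333)·(-0.8333) + (0.1667)·(0.1667) + (0.1667)·(0.1667) + (0.1667)·(0.1667) + (-0.8333)·(-0.8333) + (1.1667)·(1.1667)) / 5 = 2.8333/5 = 0.5667
  Sample standard deviations s_i = √(s[i,i]):
  s(X) = √(3.8667) = 1.9664
  s(Y) = √(0.5667) = 0.7528

Step 3 — r_{ij} = s_{ij} / (s_i · s_j):
  r[X,X] = 1 (diagonal).
  r[X,Y] = -0.0667 / (1.9664 · 0.7528) = -0.0667 / 1.4802 = -0.045
  r[Y,Y] = 1 (diagonal).

R is symmetric with unit diagonal. Assembling:

R = [[1, -0.045],
 [-0.045, 1]]


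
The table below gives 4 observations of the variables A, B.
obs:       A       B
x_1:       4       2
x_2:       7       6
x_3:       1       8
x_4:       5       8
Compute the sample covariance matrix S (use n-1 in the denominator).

Step 1 — column means:
  mean(A) = (4 + 7 + 1 + 5) / 4 = 17/4 = 4.25
  mean(B) = (2 + 6 + 8 + 8) / 4 = 24/4 = 6

Step 2 — sample covariance S[i,j] = (1/(n-1)) · Σ_k (x_{k,i} - mean_i) · (x_{k,j} - mean_j), with n-1 = 3.
  S[A,A] = ((-0.25)·(-0.25) + (2.75)·(2.75) + (-3.25)·(-3.25) + (0.75)·(0.75)) / 3 = 18.75/3 = 6.25
  S[A,B] = ((-0.25)·(-4) + (2.75)·(0) + (-3.25)·(2) + (0.75)·(2)) / 3 = -4/3 = -1.3333
  S[B,B] = ((-4)·(-4) + (0)·(0) + (2)·(2) + (2)·(2)) / 3 = 24/3 = 8

S is symmetric (S[j,i] = S[i,j]). Assembling:

S = [[6.25, -1.3333],
 [-1.3333, 8]]


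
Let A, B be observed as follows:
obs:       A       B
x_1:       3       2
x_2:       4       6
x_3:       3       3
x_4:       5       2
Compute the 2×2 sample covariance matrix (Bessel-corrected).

Step 1 — column means:
  mean(A) = (3 + 4 + 3 + 5) / 4 = 15/4 = 3.75
  mean(B) = (2 + 6 + 3 + 2) / 4 = 13/4 = 3.25

Step 2 — sample covariance S[i,j] = (1/(n-1)) · Σ_k (x_{k,i} - mean_i) · (x_{k,j} - mean_j), with n-1 = 3.
  S[A,A] = ((-0.75)·(-0.75) + (0.25)·(0.25) + (-0.75)·(-0.75) + (1.25)·(1.25)) / 3 = 2.75/3 = 0.9167
  S[A,B] = ((-0.75)·(-1.25) + (0.25)·(2.75) + (-0.75)·(-0.25) + (1.25)·(-1.25)) / 3 = 0.25/3 = 0.0833
  S[B,B] = ((-1.25)·(-1.25) + (2.75)·(2.75) + (-0.25)·(-0.25) + (-1.25)·(-1.25)) / 3 = 10.75/3 = 3.5833

S is symmetric (S[j,i] = S[i,j]). Assembling:

S = [[0.9167, 0.0833],
 [0.0833, 3.5833]]


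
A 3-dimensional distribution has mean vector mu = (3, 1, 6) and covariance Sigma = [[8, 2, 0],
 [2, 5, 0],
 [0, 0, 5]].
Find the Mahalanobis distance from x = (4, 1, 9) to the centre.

Step 1 — centre the observation: (x - mu) = (1, 0, 3).

Step 2 — invert Sigma (cofactor / det for 3×3, or solve directly):
  Sigma^{-1} = [[0.1389, -0.0556, 0],
 [-0.0556, 0.2222, 0],
 [0, 0, 0.2]].

Step 3 — form the quadratic (x - mu)^T · Sigma^{-1} · (x - mu):
  Sigma^{-1} · (x - mu) = (0.1389, -0.0556, 0.6).
  (x - mu)^T · [Sigma^{-1} · (x - mu)] = (1)·(0.1389) + (0)·(-0.0556) + (3)·(0.6) = 1.9389.

Step 4 — take square root: d = √(1.9389) ≈ 1.3924.

d(x, mu) = √(1.9389) ≈ 1.3924


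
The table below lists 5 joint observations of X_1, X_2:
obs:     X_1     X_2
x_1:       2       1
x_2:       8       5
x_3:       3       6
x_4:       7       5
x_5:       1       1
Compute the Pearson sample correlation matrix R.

Step 1 — column means:
  mean(X_1) = (2 + 8 + 3 + 7 + 1) / 5 = 21/5 = 4.2
  mean(X_2) = (1 + 5 + 6 + 5 + 1) / 5 = 18/5 = 3.6

Step 2 — sample variances and covariances s[i,j] = (1/(n-1)) · Σ_k (x_{k,i} - mean_i) · (x_{k,j} - mean_j), with n-1 = 4:
  s[X_1,X_1] = ((-2.2)·(-2.2) + (3.8)·(3.8) + (-1.2)·(-1.2) + (2.8)·(2.8) + (-3.2)·(-3.2)) / 4 = 38.8/4 = 9.7
  s[X_1,X_2] = ((-2.2)·(-2.6) + (3.8)·(1.4) + (-1.2)·(2.4) + (2.8)·(1.4) + (-3.2)·(-2.6)) / 4 = 20.4/4 = 5.1
  s[X_2,X_2] = ((-2.6)·(-2.6) + (1.4)·(1.4) + (2.4)·(2.4) + (1.4)·(1.4) + (-2.6)·(-2.6)) / 4 = 23.2/4 = 5.8
  Sample standard deviations s_i = √(s[i,i]):
  s(X_1) = √(9.7) = 3.1145
  s(X_2) = √(5.8) = 2.4083

Step 3 — r_{ij} = s_{ij} / (s_i · s_j):
  r[X_1,X_1] = 1 (diagonal).
  r[X_1,X_2] = 5.1 / (3.1145 · 2.4083) = 5.1 / 7.5007 = 0.6799
  r[X_2,X_2] = 1 (diagonal).

R is symmetric with unit diagonal. Assembling:

R = [[1, 0.6799],
 [0.6799, 1]]


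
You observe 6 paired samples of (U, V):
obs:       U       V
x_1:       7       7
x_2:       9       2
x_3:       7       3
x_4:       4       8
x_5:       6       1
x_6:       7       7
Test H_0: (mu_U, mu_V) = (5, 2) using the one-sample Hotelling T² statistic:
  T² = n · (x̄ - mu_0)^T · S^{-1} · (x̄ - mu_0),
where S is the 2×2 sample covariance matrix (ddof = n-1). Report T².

Step 1 — sample mean vector:
  mean(U) = (7 + 9 + 7 + 4 + 6 + 7) / 6 = 40/6 = 6.6667
  mean(V) = (7 + 2 + 3 + 8 + 1 + 7) / 6 = 28/6 = 4.6667
  x̄ = (6.6667, 4.6667),  deviation x̄ - mu_0 = (6.6667, 4.6667) - (5, 2) = (1.6667, 2.6667).

Step 2 — sample covariance matrix, S[i,j] = (1/(n-1)) · Σ_k (x_{k,i} - mean_i) · (x_{k,j} - mean_j), divisor n-1 = 5:
  S[U,U] = ((0.3333)·(0.3333) + (2.3333)·(2.3333) + (0.3333)·(0.3333) + (-2.6667)·(-2.6667) + (-0.6667)·(-0.6667) + (0.3333)·(0.3333)) / 5 = 13.3333/5 = 2.6667
  S[U,V] = ((0.3333)·(2.3333) + (2.3333)·(-2.6667) + (0.3333)·(-1.6667) + (-2.6667)·(3.3333) + (-0.6667)·(-3.6667) + (0.3333)·(2.3333)) / 5 = -11.6667/5 = -2.3333
  S[V,V] = ((2.3333)·(2.3333) + (-2.6667)·(-2.6667) + (-1.6667)·(-1.6667) + (3.3333)·(3.3333) + (-3.6667)·(-3.6667) + (2.3333)·(2.3333)) / 5 = 45.3333/5 = 9.0667
  S = [[2.6667, -2.3333],
 [-2.3333, 9.0667]].

Step 3 — invert S. det(S) = 2.6667·9.0667 - (-2.3333)² = 18.7333.
  S^{-1} = (1/det) · [[d, -b], [-b, a]] = [[0.484, 0.1246],
 [0.1246, 0.1423]].

Step 4 — quadratic form (x̄ - mu_0)^T · S^{-1} · (x̄ - mu_0):
  S^{-1} · (x̄ - mu_0) = (1.1388, 0.5872),
  (x̄ - mu_0)^T · [...] = (1.6667)·(1.1388) + (2.6667)·(0.5872) = 3.4638.

Step 5 — scale by n: T² = 6 · 3.4638 = 20.7829.

T² ≈ 20.7829


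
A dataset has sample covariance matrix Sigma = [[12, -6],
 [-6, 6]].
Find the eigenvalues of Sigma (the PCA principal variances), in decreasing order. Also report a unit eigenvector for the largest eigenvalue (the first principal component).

Step 1 — characteristic polynomial of 2×2 Sigma:
  det(Sigma - λI) = λ² - trace · λ + det = 0.
  trace = 12 + 6 = 18, det = 12·6 - (-6)² = 36.
Step 2 — discriminant:
  Δ = trace² - 4·det = 324 - 144 = 180.
Step 3 — eigenvalues:
  λ = (trace ± √Δ)/2 = (18 ± 13.4164)/2,
  λ_1 = 15.7082,  λ_2 = 2.2918.

Step 4 — unit eigenvector for λ_1: solve (Sigma - λ_1 I)v = 0. First row:
  (12 - 15.7082)·v_x + (-6)·v_y = 0, i.e. (-3.7082)·v_x + (-6)·v_y = 0,
  so v ∝ (b, λ_1 - a) = (-6, 3.7082); multiply by -1 so the first entry is positive: u = (6, -3.7082).
  ||u|| = √((6)² + (-3.7082)²) = √(49.7508) ≈ 7.0534,
  v_1 = u/||u|| ≈ (0.8507, -0.5257) (||v_1|| = 1).

λ_1 = 15.7082,  λ_2 = 2.2918;  v_1 ≈ (0.8507, -0.5257)


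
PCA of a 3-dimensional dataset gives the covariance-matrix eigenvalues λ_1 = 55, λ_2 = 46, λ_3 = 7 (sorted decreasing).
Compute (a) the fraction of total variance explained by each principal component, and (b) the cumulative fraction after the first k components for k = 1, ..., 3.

Step 1 — total variance = trace(Sigma) = Σ λ_i = 55 + 46 + 7 = 108.

Step 2 — fraction explained by component i = λ_i / Σ λ:
  PC1: 55/108 = 0.5093
  PC2: 46/108 = 0.4259
  PC3: 7/108 = 0.0648

Step 3 — cumulative fraction after k components = (λ_1 + ... + λ_k) / Σ λ:
  k = 1: 55/108 = 0.5093
  k = 2: (55 + 46)/108 = 101/108 = 0.9352
  k = 3: (55 + 46 + 7)/108 = 108/108 = 1

Summary (fraction, with percent):

explained: PC1 0.5093 (50.93%), PC2 0.4259 (42.59%), PC3 0.0648 (6.48%);  cumulative: 0.5093, 0.9352, 1


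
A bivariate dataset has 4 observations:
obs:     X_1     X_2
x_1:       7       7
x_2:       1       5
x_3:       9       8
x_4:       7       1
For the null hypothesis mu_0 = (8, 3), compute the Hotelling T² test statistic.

Step 1 — sample mean vector:
  mean(X_1) = (7 + 1 + 9 + 7) / 4 = 24/4 = 6
  mean(X_2) = (7 + 5 + 8 + 1) / 4 = 21/4 = 5.25
  x̄ = (6, 5.25),  deviation x̄ - mu_0 = (6, 5.25) - (8, 3) = (-2, 2.25).

Step 2 — sample covariance matrix, S[i,j] = (1/(n-1)) · Σ_k (x_{k,i} - mean_i) · (x_{k,j} - mean_j), divisor n-1 = 3:
  S[X_1,X_1] = ((1)·(1) + (-5)·(-5) + (3)·(3) + (1)·(1)) / 3 = 36/3 = 12
  S[X_1,X_2] = ((1)·(1.75) + (-5)·(-0.25) + (3)·(2.75) + (1)·(-4.25)) / 3 = 7/3 = 2.3333
  S[X_2,X_2] = ((1.75)·(1.75) + (-0.25)·(-0.25) + (2.75)·(2.75) + (-4.25)·(-4.25)) / 3 = 28.75/3 = 9.5833
  S = [[12, 2.3333],
 [2.3333, 9.5833]].

Step 3 — invert S. det(S) = 12·9.5833 - (2.3333)² = 109.5556.
  S^{-1} = (1/det) · [[d, -b], [-b, a]] = [[0.0875, -0.0213],
 [-0.0213, 0.1095]].

Step 4 — quadratic form (x̄ - mu_0)^T · S^{-1} · (x̄ - mu_0):
  S^{-1} · (x̄ - mu_0) = (-0.2229, 0.289),
  (x̄ - mu_0)^T · [...] = (-2)·(-0.2229) + (2.25)·(0.289) = 1.0961.

Step 5 — scale by n: T² = 4 · 1.0961 = 4.3844.

T² ≈ 4.3844


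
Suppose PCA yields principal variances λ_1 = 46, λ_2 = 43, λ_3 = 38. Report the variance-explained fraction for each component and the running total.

Step 1 — total variance = trace(Sigma) = Σ λ_i = 46 + 43 + 38 = 127.

Step 2 — fraction explained by component i = λ_i / Σ λ:
  PC1: 46/127 = 0.3622
  PC2: 43/127 = 0.3386
  PC3: 38/127 = 0.2992

Step 3 — cumulative fraction after k components = (λ_1 + ... + λ_k) / Σ λ:
  k = 1: 46/127 = 0.3622
  k = 2: (46 + 43)/127 = 89/127 = 0.7008
  k = 3: (46 + 43 + 38)/127 = 127/127 = 1

Summary (fraction, with percent):

explained: PC1 0.3622 (36.22%), PC2 0.3386 (33.86%), PC3 0.2992 (29.92%);  cumulative: 0.3622, 0.7008, 1


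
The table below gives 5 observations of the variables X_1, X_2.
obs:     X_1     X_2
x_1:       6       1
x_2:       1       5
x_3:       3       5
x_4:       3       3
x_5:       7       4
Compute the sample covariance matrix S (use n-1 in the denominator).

Step 1 — column means:
  mean(X_1) = (6 + 1 + 3 + 3 + 7) / 5 = 20/5 = 4
  mean(X_2) = (1 + 5 + 5 + 3 + 4) / 5 = 18/5 = 3.6

Step 2 — sample covariance S[i,j] = (1/(n-1)) · Σ_k (x_{k,i} - mean_i) · (x_{k,j} - mean_j), with n-1 = 4.
  S[X_1,X_1] = ((2)·(2) + (-3)·(-3) + (-1)·(-1) + (-1)·(-1) + (3)·(3)) / 4 = 24/4 = 6
  S[X_1,X_2] = ((2)·(-2.6) + (-3)·(1.4) + (-1)·(1.4) + (-1)·(-0.6) + (3)·(0.4)) / 4 = -9/4 = -2.25
  S[X_2,X_2] = ((-2.6)·(-2.6) + (1.4)·(1.4) + (1.4)·(1.4) + (-0.6)·(-0.6) + (0.4)·(0.4)) / 4 = 11.2/4 = 2.8

S is symmetric (S[j,i] = S[i,j]). Assembling:

S = [[6, -2.25],
 [-2.25, 2.8]]


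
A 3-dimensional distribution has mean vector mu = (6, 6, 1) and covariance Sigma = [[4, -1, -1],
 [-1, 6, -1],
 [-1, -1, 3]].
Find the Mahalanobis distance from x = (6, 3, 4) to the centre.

Step 1 — centre the observation: (x - mu) = (0, -3, 3).

Step 2 — invert Sigma (cofactor / det for 3×3, or solve directly):
  Sigma^{-1} = [[0.2982, 0.0702, 0.1228],
 [0.0702, 0.193, 0.0877],
 [0.1228, 0.0877, 0.4035]].

Step 3 — form the quadratic (x - mu)^T · Sigma^{-1} · (x - mu):
  Sigma^{-1} · (x - mu) = (0.1579, -0.3158, 0.9474).
  (x - mu)^T · [Sigma^{-1} · (x - mu)] = (0)·(0.1579) + (-3)·(-0.3158) + (3)·(0.9474) = 3.7895.

Step 4 — take square root: d = √(3.7895) ≈ 1.9467.

d(x, mu) = √(3.7895) ≈ 1.9467


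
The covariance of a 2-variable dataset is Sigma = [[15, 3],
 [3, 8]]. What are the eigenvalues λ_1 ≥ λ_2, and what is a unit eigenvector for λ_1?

Step 1 — characteristic polynomial of 2×2 Sigma:
  det(Sigma - λI) = λ² - trace · λ + det = 0.
  trace = 15 + 8 = 23, det = 15·8 - (3)² = 111.
Step 2 — discriminant:
  Δ = trace² - 4·det = 529 - 444 = 85.
Step 3 — eigenvalues:
  λ = (trace ± √Δ)/2 = (23 ± 9.2195)/2,
  λ_1 = 16.1098,  λ_2 = 6.8902.

Step 4 — unit eigenvector for λ_1: solve (Sigma - λ_1 I)v = 0. First row:
  (15 - 16.1098)·v_x + (3)·v_y = 0, i.e. (-1.1098)·v_x + (3)·v_y = 0,
  so v ∝ (b, λ_1 - a) = (3, 1.1098) = u.
  ||u|| = √((3)² + (1.1098)²) = √(10.2316) ≈ 3.1987,
  v_1 = u/||u|| ≈ (0.9379, 0.3469) (||v_1|| = 1).

λ_1 = 16.1098,  λ_2 = 6.8902;  v_1 ≈ (0.9379, 0.3469)


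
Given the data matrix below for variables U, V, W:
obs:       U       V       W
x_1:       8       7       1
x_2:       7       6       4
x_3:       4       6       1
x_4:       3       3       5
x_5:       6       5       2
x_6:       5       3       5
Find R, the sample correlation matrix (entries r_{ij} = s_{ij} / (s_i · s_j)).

Step 1 — column means:
  mean(U) = (8 + 7 + 4 + 3 + 6 + 5) / 6 = 33/6 = 5.5
  mean(V) = (7 + 6 + 6 + 3 + 5 + 3) / 6 = 30/6 = 5
  mean(W) = (1 + 4 + 1 + 5 + 2 + 5) / 6 = 18/6 = 3

Step 2 — sample variances and covariances s[i,j] = (1/(n-1)) · Σ_k (x_{k,i} - mean_i) · (x_{k,j} - mean_j), with n-1 = 5:
  s[U,U] = ((2.5)·(2.5) + (1.5)·(1.5) + (-1.5)·(-1.5) + (-2.5)·(-2.5) + (0.5)·(0.5) + (-0.5)·(-0.5)) / 5 = 17.5/5 = 3.5
  s[U,V] = ((2.5)·(2) + (1.5)·(1) + (-1.5)·(1) + (-2.5)·(-2) + (0.5)·(0) + (-0.5)·(-2)) / 5 = 11/5 = 2.2
  s[U,W] = ((2.5)·(-2) + (1.5)·(1) + (-1.5)·(-2) + (-2.5)·(2) + (0.5)·(-1) + (-0.5)·(2)) / 5 = -7/5 = -1.4
  s[V,V] = ((2)·(2) + (1)·(1) + (1)·(1) + (-2)·(-2) + (0)·(0) + (-2)·(-2)) / 5 = 14/5 = 2.8
  s[V,W] = ((2)·(-2) + (1)·(1) + (1)·(-2) + (-2)·(2) + (0)·(-1) + (-2)·(2)) / 5 = -13/5 = -2.6
  s[W,W] = ((-2)·(-2) + (1)·(1) + (-2)·(-2) + (2)·(2) + (-1)·(-1) + (2)·(2)) / 5 = 18/5 = 3.6
  Sample standard deviations s_i = √(s[i,i]):
  s(U) = √(3.5) = 1.8708
  s(V) = √(2.8) = 1.6733
  s(W) = √(3.6) = 1.8974

Step 3 — r_{ij} = s_{ij} / (s_i · s_j):
  r[U,U] = 1 (diagonal).
  r[U,V] = 2.2 / (1.8708 · 1.6733) = 2.2 / 3.1305 = 0.7028
  r[U,W] = -1.4 / (1.8708 · 1.8974) = -1.4 / 3.5496 = -0.3944
  r[V,V] = 1 (diagonal).
  r[V,W] = -2.6 / (1.6733 · 1.8974) = -2.6 / 3.1749 = -0.8189
  r[W,W] = 1 (diagonal).

R is symmetric with unit diagonal. Assembling:

R = [[1, 0.7028, -0.3944],
 [0.7028, 1, -0.8189],
 [-0.3944, -0.8189, 1]]


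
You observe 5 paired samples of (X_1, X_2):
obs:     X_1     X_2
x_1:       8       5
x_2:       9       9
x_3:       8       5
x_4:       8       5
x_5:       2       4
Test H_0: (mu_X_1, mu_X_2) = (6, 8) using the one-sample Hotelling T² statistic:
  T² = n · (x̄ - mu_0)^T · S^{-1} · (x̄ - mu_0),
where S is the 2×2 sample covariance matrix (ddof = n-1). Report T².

Step 1 — sample mean vector:
  mean(X_1) = (8 + 9 + 8 + 8 + 2) / 5 = 35/5 = 7
  mean(X_2) = (5 + 9 + 5 + 5 + 4) / 5 = 28/5 = 5.6
  x̄ = (7, 5.6),  deviation x̄ - mu_0 = (7, 5.6) - (6, 8) = (1, -2.4).

Step 2 — sample covariance matrix, S[i,j] = (1/(n-1)) · Σ_k (x_{k,i} - mean_i) · (x_{k,j} - mean_j), divisor n-1 = 4:
  S[X_1,X_1] = ((1)·(1) + (2)·(2) + (1)·(1) + (1)·(1) + (-5)·(-5)) / 4 = 32/4 = 8
  S[X_1,X_2] = ((1)·(-0.6) + (2)·(3.4) + (1)·(-0.6) + (1)·(-0.6) + (-5)·(-1.6)) / 4 = 13/4 = 3.25
  S[X_2,X_2] = ((-0.6)·(-0.6) + (3.4)·(3.4) + (-0.6)·(-0.6) + (-0.6)·(-0.6) + (-1.6)·(-1.6)) / 4 = 15.2/4 = 3.8
  S = [[8, 3.25],
 [3.25, 3.8]].

Step 3 — invert S. det(S) = 8·3.8 - (3.25)² = 19.8375.
  S^{-1} = (1/det) · [[d, -b], [-b, a]] = [[0.1916, -0.1638],
 [-0.1638, 0.4033]].

Step 4 — quadratic form (x̄ - mu_0)^T · S^{-1} · (x̄ - mu_0):
  S^{-1} · (x̄ - mu_0) = (0.5848, -1.1317),
  (x̄ - mu_0)^T · [...] = (1)·(0.5848) + (-2.4)·(-1.1317) = 3.3008.

Step 5 — scale by n: T² = 5 · 3.3008 = 16.5041.

T² ≈ 16.5041


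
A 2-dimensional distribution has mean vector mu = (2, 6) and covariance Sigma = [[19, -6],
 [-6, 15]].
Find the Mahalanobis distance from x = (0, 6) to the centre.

Step 1 — centre the observation: (x - mu) = (-2, 0).

Step 2 — invert Sigma. det(Sigma) = 19·15 - (-6)² = 249.
  Sigma^{-1} = (1/det) · [[d, -b], [-b, a]] = [[0.0602, 0.0241],
 [0.0241, 0.0763]].

Step 3 — form the quadratic (x - mu)^T · Sigma^{-1} · (x - mu):
  Sigma^{-1} · (x - mu) = (-0.1205, -0.0482).
  (x - mu)^T · [Sigma^{-1} · (x - mu)] = (-2)·(-0.1205) + (0)·(-0.0482) = 0.241.

Step 4 — take square root: d = √(0.241) ≈ 0.4909.

d(x, mu) = √(0.241) ≈ 0.4909


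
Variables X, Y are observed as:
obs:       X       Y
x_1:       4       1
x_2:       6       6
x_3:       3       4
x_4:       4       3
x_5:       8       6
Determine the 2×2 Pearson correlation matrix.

Step 1 — column means:
  mean(X) = (4 + 6 + 3 + 4 + 8) / 5 = 25/5 = 5
  mean(Y) = (1 + 6 + 4 + 3 + 6) / 5 = 20/5 = 4

Step 2 — sample variances and covariances s[i,j] = (1/(n-1)) · Σ_k (x_{k,i} - mean_i) · (x_{k,j} - mean_j), with n-1 = 4:
  s[X,X] = ((-1)·(-1) + (1)·(1) + (-2)·(-2) + (-1)·(-1) + (3)·(3)) / 4 = 16/4 = 4
  s[X,Y] = ((-1)·(-3) + (1)·(2) + (-2)·(0) + (-1)·(-1) + (3)·(2)) / 4 = 12/4 = 3
  s[Y,Y] = ((-3)·(-3) + (2)·(2) + (0)·(0) + (-1)·(-1) + (2)·(2)) / 4 = 18/4 = 4.5
  Sample standard deviations s_i = √(s[i,i]):
  s(X) = √(4) = 2
  s(Y) = √(4.5) = 2.1213

Step 3 — r_{ij} = s_{ij} / (s_i · s_j):
  r[X,X] = 1 (diagonal).
  r[X,Y] = 3 / (2 · 2.1213) = 3 / 4.2426 = 0.7071
  r[Y,Y] = 1 (diagonal).

R is symmetric with unit diagonal. Assembling:

R = [[1, 0.7071],
 [0.7071, 1]]


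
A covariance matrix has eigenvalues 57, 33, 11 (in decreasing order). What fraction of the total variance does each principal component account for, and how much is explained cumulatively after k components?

Step 1 — total variance = trace(Sigma) = Σ λ_i = 57 + 33 + 11 = 101.

Step 2 — fraction explained by component i = λ_i / Σ λ:
  PC1: 57/101 = 0.5644
  PC2: 33/101 = 0.3267
  PC3: 11/101 = 0.1089

Step 3 — cumulative fraction after k components = (λ_1 + ... + λ_k) / Σ λ:
  k = 1: 57/101 = 0.5644
  k = 2: (57 + 33)/101 = 90/101 = 0.8911
  k = 3: (57 + 33 + 11)/101 = 101/101 = 1

Summary (fraction, with percent):

explained: PC1 0.5644 (56.44%), PC2 0.3267 (32.67%), PC3 0.1089 (10.89%);  cumulative: 0.5644, 0.8911, 1


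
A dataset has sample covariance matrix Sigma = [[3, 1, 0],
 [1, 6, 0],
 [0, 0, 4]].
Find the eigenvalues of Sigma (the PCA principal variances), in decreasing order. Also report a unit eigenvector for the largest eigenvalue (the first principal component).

Step 1 — characteristic polynomial p(λ) = det(λI - Sigma) = λ³ - tr·λ² + c_1·λ - det, where tr = trace, c_1 = sum of the principal 2×2 minors, det = det(Sigma):
  tr = 3 + 6 + 4 = 13,
  c_1 = (3·6 - (1)²) + (3·4 - (0)²) + (6·4 - (0)²) = 17 + 12 + 24 = 53,
  det = 3·(6·4 - (0)²) - (1)·((1)·4 - (0)·(0)) + (0)·((1)·(0) - 6·(0)) = 3·(24) - (1)·(4) + (0)·(0) = 68.
  So p(λ) = λ³ - 13λ² + 53λ - 68.
Step 2 — look for an integer root (rational root theorem: any rational root is an integer divisor of 68). Testing λ = 4:
  p(4) = 64 - 208 + 212 - 68 = 0  ✓
  Dividing out (λ - 4): p(λ) = (λ - 4)(λ² - 9λ + 17).
Step 3 — remaining eigenvalues from the quadratic λ² - 9λ + 17 = 0:
  Δ = 9² - 4·17 = 81 - 68 = 13,  λ = (9 ± √13)/2 = (9 ± 3.6056)/2 ≈ 6.3028 or 2.6972.
  Sorted: λ_1 = 6.3028,  λ_2 = 4,  λ_3 = 2.6972  (check: sum = 13 = tr ✓).

Step 4 — unit eigenvector for λ_1 ≈ 6.3028: v spans the null space of (Sigma - λ_1 I), whose rows are
  r_1 = (-3.3028, 1, 0),  r_2 = (1, -0.3028, 0),  r_3 = (0, 0, -2.3028).
  v is orthogonal to every row, so take v ∝ r_1 × r_3 = ((1)·(-2.3028) - (0)·(0), (0)·(0) - (-3.3028)·(-2.3028), (-3.3028)·(0) - (1)·(0)) ≈ (-2.3028, -7.6056, 0).
  Rescale (multiply by -1 so the first nonzero entry is positive): u = (2.3028, 7.6056, 0).
  ||u|| = √((2.3028)² + (7.6056)² + (0)²) = √(63.1472) ≈ 7.9465,  v_1 = u/||u|| ≈ (0.2898, 0.9571, 0) (||v_1|| = 1).

λ_1 = 6.3028,  λ_2 = 4,  λ_3 = 2.6972;  v_1 ≈ (0.2898, 0.9571, 0)


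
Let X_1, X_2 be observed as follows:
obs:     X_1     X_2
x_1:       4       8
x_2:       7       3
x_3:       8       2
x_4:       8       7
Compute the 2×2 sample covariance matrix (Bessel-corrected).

Step 1 — column means:
  mean(X_1) = (4 + 7 + 8 + 8) / 4 = 27/4 = 6.75
  mean(X_2) = (8 + 3 + 2 + 7) / 4 = 20/4 = 5

Step 2 — sample covariance S[i,j] = (1/(n-1)) · Σ_k (x_{k,i} - mean_i) · (x_{k,j} - mean_j), with n-1 = 3.
  S[X_1,X_1] = ((-2.75)·(-2.75) + (0.25)·(0.25) + (1.25)·(1.25) + (1.25)·(1.25)) / 3 = 10.75/3 = 3.5833
  S[X_1,X_2] = ((-2.75)·(3) + (0.25)·(-2) + (1.25)·(-3) + (1.25)·(2)) / 3 = -10/3 = -3.3333
  S[X_2,X_2] = ((3)·(3) + (-2)·(-2) + (-3)·(-3) + (2)·(2)) / 3 = 26/3 = 8.6667

S is symmetric (S[j,i] = S[i,j]). Assembling:

S = [[3.5833, -3.3333],
 [-3.3333, 8.6667]]


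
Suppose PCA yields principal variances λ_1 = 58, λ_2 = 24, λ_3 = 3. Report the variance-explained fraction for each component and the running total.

Step 1 — total variance = trace(Sigma) = Σ λ_i = 58 + 24 + 3 = 85.

Step 2 — fraction explained by component i = λ_i / Σ λ:
  PC1: 58/85 = 0.6824
  PC2: 24/85 = 0.2824
  PC3: 3/85 = 0.0353

Step 3 — cumulative fraction after k components = (λ_1 + ... + λ_k) / Σ λ:
  k = 1: 58/85 = 0.6824
  k = 2: (58 + 24)/85 = 82/85 = 0.9647
  k = 3: (58 + 24 + 3)/85 = 85/85 = 1

Summary (fraction, with percent):

explained: PC1 0.6824 (68.24%), PC2 0.2824 (28.24%), PC3 0.0353 (3.53%);  cumulative: 0.6824, 0.9647, 1


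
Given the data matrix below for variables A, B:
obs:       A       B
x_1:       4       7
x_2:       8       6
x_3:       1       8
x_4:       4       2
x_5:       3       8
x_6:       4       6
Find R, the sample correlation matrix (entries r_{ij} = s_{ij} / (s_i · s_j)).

Step 1 — column means:
  mean(A) = (4 + 8 + 1 + 4 + 3 + 4) / 6 = 24/6 = 4
  mean(B) = (7 + 6 + 8 + 2 + 8 + 6) / 6 = 37/6 = 6.1667

Step 2 — sample variances and covariances s[i,j] = (1/(n-1)) · Σ_k (x_{k,i} - mean_i) · (x_{k,j} - mean_j), with n-1 = 5:
  s[A,A] = ((0)·(0) + (4)·(4) + (-3)·(-3) + (0)·(0) + (-1)·(-1) + (0)·(0)) / 5 = 26/5 = 5.2
  s[A,B] = ((0)·(0.8333) + (4)·(-0.1667) + (-3)·(1.8333) + (0)·(-4.1667) + (-1)·(1.8333) + (0)·(-0.1667)) / 5 = -8/5 = -1.6
  s[B,B] = ((0.8333)·(0.8333) + (-0.1667)·(-0.1667) + (1.8333)·(1.8333) + (-4.1667)·(-4.1667) + (1.8333)·(1.8333) + (-0.1667)·(-0.1667)) / 5 = 24.8333/5 = 4.9667
  Sample standard deviations s_i = √(s[i,i]):
  s(A) = √(5.2) = 2.2804
  s(B) = √(4.9667) = 2.2286

Step 3 — r_{ij} = s_{ij} / (s_i · s_j):
  r[A,A] = 1 (diagonal).
  r[A,B] = -1.6 / (2.2804 · 2.2286) = -1.6 / 5.082 = -0.3148
  r[B,B] = 1 (diagonal).

R is symmetric with unit diagonal. Assembling:

R = [[1, -0.3148],
 [-0.3148, 1]]


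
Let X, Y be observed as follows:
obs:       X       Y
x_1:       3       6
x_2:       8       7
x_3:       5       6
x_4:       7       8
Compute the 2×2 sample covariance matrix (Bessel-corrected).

Step 1 — column means:
  mean(X) = (3 + 8 + 5 + 7) / 4 = 23/4 = 5.75
  mean(Y) = (6 + 7 + 6 + 8) / 4 = 27/4 = 6.75

Step 2 — sample covariance S[i,j] = (1/(n-1)) · Σ_k (x_{k,i} - mean_i) · (x_{k,j} - mean_j), with n-1 = 3.
  S[X,X] = ((-2.75)·(-2.75) + (2.25)·(2.25) + (-0.75)·(-0.75) + (1.25)·(1.25)) / 3 = 14.75/3 = 4.9167
  S[X,Y] = ((-2.75)·(-0.75) + (2.25)·(0.25) + (-0.75)·(-0.75) + (1.25)·(1.25)) / 3 = 4.75/3 = 1.5833
  S[Y,Y] = ((-0.75)·(-0.75) + (0.25)·(0.25) + (-0.75)·(-0.75) + (1.25)·(1.25)) / 3 = 2.75/3 = 0.9167

S is symmetric (S[j,i] = S[i,j]). Assembling:

S = [[4.9167, 1.5833],
 [1.5833, 0.9167]]


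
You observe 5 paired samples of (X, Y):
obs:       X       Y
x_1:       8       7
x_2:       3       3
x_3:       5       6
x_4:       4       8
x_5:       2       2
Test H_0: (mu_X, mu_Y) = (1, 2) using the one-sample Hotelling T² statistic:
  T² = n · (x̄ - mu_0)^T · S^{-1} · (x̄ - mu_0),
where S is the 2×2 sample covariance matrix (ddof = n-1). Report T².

Step 1 — sample mean vector:
  mean(X) = (8 + 3 + 5 + 4 + 2) / 5 = 22/5 = 4.4
  mean(Y) = (7 + 3 + 6 + 8 + 2) / 5 = 26/5 = 5.2
  x̄ = (4.4, 5.2),  deviation x̄ - mu_0 = (4.4, 5.2) - (1, 2) = (3.4, 3.2).

Step 2 — sample covariance matrix, S[i,j] = (1/(n-1)) · Σ_k (x_{k,i} - mean_i) · (x_{k,j} - mean_j), divisor n-1 = 4:
  S[X,X] = ((3.6)·(3.6) + (-1.4)·(-1.4) + (0.6)·(0.6) + (-0.4)·(-0.4) + (-2.4)·(-2.4)) / 4 = 21.2/4 = 5.3
  S[X,Y] = ((3.6)·(1.8) + (-1.4)·(-2.2) + (0.6)·(0.8) + (-0.4)·(2.8) + (-2.4)·(-3.2)) / 4 = 16.6/4 = 4.15
  S[Y,Y] = ((1.8)·(1.8) + (-2.2)·(-2.2) + (0.8)·(0.8) + (2.8)·(2.8) + (-3.2)·(-3.2)) / 4 = 26.8/4 = 6.7
  S = [[5.3, 4.15],
 [4.15, 6.7]].

Step 3 — invert S. det(S) = 5.3·6.7 - (4.15)² = 18.2875.
  S^{-1} = (1/det) · [[d, -b], [-b, a]] = [[0.3664, -0.2269],
 [-0.2269, 0.2898]].

Step 4 — quadratic form (x̄ - mu_0)^T · S^{-1} · (x̄ - mu_0):
  S^{-1} · (x̄ - mu_0) = (0.5195, 0.1558),
  (x̄ - mu_0)^T · [...] = (3.4)·(0.5195) + (3.2)·(0.1558) = 2.2649.

Step 5 — scale by n: T² = 5 · 2.2649 = 11.3247.

T² ≈ 11.3247


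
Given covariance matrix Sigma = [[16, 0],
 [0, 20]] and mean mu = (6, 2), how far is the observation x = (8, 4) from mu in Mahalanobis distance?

Step 1 — centre the observation: (x - mu) = (2, 2).

Step 2 — invert Sigma. det(Sigma) = 16·20 - (0)² = 320.
  Sigma^{-1} = (1/det) · [[d, -b], [-b, a]] = [[0.0625, 0],
 [0, 0.05]].

Step 3 — form the quadratic (x - mu)^T · Sigma^{-1} · (x - mu):
  Sigma^{-1} · (x - mu) = (0.125, 0.1).
  (x - mu)^T · [Sigma^{-1} · (x - mu)] = (2)·(0.125) + (2)·(0.1) = 0.45.

Step 4 — take square root: d = √(0.45) ≈ 0.6708.

d(x, mu) = √(0.45) ≈ 0.6708


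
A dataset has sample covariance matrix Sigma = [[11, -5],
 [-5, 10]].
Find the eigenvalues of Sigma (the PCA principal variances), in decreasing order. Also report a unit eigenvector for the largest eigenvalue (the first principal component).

Step 1 — characteristic polynomial of 2×2 Sigma:
  det(Sigma - λI) = λ² - trace · λ + det = 0.
  trace = 11 + 10 = 21, det = 11·10 - (-5)² = 85.
Step 2 — discriminant:
  Δ = trace² - 4·det = 441 - 340 = 101.
Step 3 — eigenvalues:
  λ = (trace ± √Δ)/2 = (21 ± 10.0499)/2,
  λ_1 = 15.5249,  λ_2 = 5.4751.

Step 4 — unit eigenvector for λ_1: solve (Sigma - λ_1 I)v = 0. First row:
  (11 - 15.5249)·v_x + (-5)·v_y = 0, i.e. (-4.5249)·v_x + (-5)·v_y = 0,
  so v ∝ (b, λ_1 - a) = (-5, 4.5249); multiply by -1 so the first entry is positive: u = (5, -4.5249).
  ||u|| = √((5)² + (-4.5249)²) = √(45.4751) ≈ 6.7435,
  v_1 = u/||u|| ≈ (0.7415, -0.671) (||v_1|| = 1).

λ_1 = 15.5249,  λ_2 = 5.4751;  v_1 ≈ (0.7415, -0.671)


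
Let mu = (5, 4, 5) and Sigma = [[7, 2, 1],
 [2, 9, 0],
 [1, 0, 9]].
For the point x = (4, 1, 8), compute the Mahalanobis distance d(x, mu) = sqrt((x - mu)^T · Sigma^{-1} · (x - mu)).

Step 1 — centre the observation: (x - mu) = (-1, -3, 3).

Step 2 — invert Sigma (cofactor / det for 3×3, or solve directly):
  Sigma^{-1} = [[0.1552, -0.0345, -0.0172],
 [-0.0345, 0.1188, 0.0038],
 [-0.0172, 0.0038, 0.113]].

Step 3 — form the quadratic (x - mu)^T · Sigma^{-1} · (x - mu):
  Sigma^{-1} · (x - mu) = (-0.1034, -0.3103, 0.3448).
  (x - mu)^T · [Sigma^{-1} · (x - mu)] = (-1)·(-0.1034) + (-3)·(-0.3103) + (3)·(0.3448) = 2.069.

Step 4 — take square root: d = √(2.069) ≈ 1.4384.

d(x, mu) = √(2.069) ≈ 1.4384
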